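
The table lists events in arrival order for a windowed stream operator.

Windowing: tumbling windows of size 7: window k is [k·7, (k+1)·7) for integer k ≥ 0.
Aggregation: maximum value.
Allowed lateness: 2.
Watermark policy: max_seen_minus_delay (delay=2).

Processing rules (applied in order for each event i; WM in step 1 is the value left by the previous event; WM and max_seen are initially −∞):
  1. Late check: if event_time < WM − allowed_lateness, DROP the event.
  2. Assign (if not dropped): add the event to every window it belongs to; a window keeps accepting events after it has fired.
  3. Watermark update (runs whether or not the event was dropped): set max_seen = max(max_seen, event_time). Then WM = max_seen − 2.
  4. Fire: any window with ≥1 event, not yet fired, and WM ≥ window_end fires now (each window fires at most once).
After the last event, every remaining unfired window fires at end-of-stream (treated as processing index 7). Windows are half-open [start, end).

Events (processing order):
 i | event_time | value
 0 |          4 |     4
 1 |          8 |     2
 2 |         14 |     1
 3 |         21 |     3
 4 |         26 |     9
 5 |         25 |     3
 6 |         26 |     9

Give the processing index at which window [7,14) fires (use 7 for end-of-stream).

3

i=0 t=4 v=4: → [0,7); WM=2
i=1 t=8 v=2: → [7,14); WM=6
i=2 t=14 v=1: → [14,21); WM=12; [0,7) fires=4
i=3 t=21 v=3: → [21,28); WM=19; [7,14) fires=2
i=4 t=26 v=9: → [21,28); WM=24; [14,21) fires=1
i=5 t=25 v=3: → [21,28); WM=24
i=6 t=26 v=9: → [21,28); WM=24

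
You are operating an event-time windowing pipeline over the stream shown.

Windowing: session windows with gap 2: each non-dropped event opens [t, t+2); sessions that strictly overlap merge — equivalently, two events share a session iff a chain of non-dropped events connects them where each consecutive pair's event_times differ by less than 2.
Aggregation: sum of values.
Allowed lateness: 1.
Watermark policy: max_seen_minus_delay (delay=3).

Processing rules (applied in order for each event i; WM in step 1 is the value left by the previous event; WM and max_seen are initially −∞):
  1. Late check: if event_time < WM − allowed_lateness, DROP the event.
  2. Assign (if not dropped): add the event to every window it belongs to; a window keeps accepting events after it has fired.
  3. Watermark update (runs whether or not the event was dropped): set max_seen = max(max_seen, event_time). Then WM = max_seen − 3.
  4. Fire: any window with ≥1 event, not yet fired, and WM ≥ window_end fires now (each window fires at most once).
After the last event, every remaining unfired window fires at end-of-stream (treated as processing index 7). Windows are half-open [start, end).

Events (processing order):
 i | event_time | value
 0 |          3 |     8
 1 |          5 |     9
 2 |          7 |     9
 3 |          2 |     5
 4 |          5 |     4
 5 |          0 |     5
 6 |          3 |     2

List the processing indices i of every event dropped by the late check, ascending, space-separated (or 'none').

i=0 t=3 v=8: → [3,5); WM=0
i=1 t=5 v=9: → [5,7); WM=2
i=2 t=7 v=9: → [7,9); WM=4
i=3 t=2 v=5: DROP (t<4-1); WM=4
i=4 t=5 v=4: → [5,7); WM=4
i=5 t=0 v=5: DROP (t<4-1); WM=4
i=6 t=3 v=2: → [3,5); WM=4

3 5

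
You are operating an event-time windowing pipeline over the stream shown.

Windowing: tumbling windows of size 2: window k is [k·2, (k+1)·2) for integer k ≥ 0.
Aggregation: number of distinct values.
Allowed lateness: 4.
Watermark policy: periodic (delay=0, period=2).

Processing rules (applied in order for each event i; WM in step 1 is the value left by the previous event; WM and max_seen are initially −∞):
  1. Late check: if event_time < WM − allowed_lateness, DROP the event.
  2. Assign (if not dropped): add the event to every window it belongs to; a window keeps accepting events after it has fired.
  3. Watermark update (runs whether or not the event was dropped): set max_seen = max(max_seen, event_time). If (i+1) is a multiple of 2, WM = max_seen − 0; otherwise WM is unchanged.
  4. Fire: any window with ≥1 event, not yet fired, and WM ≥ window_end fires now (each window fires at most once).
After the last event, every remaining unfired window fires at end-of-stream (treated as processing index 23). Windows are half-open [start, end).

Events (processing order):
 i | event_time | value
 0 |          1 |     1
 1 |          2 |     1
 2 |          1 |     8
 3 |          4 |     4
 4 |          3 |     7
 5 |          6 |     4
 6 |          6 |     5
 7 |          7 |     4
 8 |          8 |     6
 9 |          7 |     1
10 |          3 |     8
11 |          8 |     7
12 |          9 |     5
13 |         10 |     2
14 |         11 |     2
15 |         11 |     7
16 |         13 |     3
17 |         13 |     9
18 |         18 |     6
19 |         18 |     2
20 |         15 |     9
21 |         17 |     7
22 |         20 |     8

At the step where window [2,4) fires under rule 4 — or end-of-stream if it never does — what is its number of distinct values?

1

i=0 t=1 v=1: → [0,2); WM=−∞
i=1 t=2 v=1: → [2,4); WM=2; [0,2) fires=1
i=2 t=1 v=8: → [0,2); WM=2
i=3 t=4 v=4: → [4,6); WM=4; [2,4) fires=1
i=4 t=3 v=7: → [2,4); WM=4
i=5 t=6 v=4: → [6,8); WM=6; [4,6) fires=1
i=6 t=6 v=5: → [6,8); WM=6
i=7 t=7 v=4: → [6,8); WM=7
i=8 t=8 v=6: → [8,10); WM=7
i=9 t=7 v=1: → [6,8); WM=8; [6,8) fires=3
i=10 t=3 v=8: DROP (t<8-4); WM=8
i=11 t=8 v=7: → [8,10); WM=8
i=12 t=9 v=5: → [8,10); WM=8
i=13 t=10 v=2: → [10,12); WM=10; [8,10) fires=3
i=14 t=11 v=2: → [10,12); WM=10
i=15 t=11 v=7: → [10,12); WM=11
i=16 t=13 v=3: → [12,14); WM=11
i=17 t=13 v=9: → [12,14); WM=13; [10,12) fires=2
i=18 t=18 v=6: → [18,20); WM=13
i=19 t=18 v=2: → [18,20); WM=18; [12,14) fires=2
i=20 t=15 v=9: → [14,16); WM=18; [14,16) fires=1
i=21 t=17 v=7: → [16,18); WM=18; [16,18) fires=1
i=22 t=20 v=8: → [20,22); WM=18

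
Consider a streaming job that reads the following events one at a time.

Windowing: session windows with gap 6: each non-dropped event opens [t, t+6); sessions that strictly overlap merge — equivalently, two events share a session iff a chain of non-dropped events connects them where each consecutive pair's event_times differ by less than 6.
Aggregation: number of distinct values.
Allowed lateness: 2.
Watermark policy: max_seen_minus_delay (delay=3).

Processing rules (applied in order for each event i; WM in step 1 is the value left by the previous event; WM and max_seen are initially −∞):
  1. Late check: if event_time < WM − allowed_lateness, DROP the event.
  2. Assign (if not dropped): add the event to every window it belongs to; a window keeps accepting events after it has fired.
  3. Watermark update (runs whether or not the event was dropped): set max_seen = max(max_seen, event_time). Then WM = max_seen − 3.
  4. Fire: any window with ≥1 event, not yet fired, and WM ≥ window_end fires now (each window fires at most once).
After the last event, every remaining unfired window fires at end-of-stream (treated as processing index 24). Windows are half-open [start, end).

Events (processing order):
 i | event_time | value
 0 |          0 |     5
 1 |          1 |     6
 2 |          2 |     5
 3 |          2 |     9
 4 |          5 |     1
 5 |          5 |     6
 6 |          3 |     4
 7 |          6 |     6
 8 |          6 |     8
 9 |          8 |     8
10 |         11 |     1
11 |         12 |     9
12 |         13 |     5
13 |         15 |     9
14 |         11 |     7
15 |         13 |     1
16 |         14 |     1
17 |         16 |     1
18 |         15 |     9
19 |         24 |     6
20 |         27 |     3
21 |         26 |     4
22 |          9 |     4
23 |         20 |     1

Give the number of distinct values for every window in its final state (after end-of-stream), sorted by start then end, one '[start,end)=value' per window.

i=0 t=0 v=5: → [0,6); WM=-3
i=1 t=1 v=6: → [0,7); WM=-2
i=2 t=2 v=5: → [0,8); WM=-1
i=3 t=2 v=9: → [0,8); WM=-1
i=4 t=5 v=1: → [0,11); WM=2
i=5 t=5 v=6: → [0,11); WM=2
i=6 t=3 v=4: → [0,11); WM=2
i=7 t=6 v=6: → [0,12); WM=3
i=8 t=6 v=8: → [0,12); WM=3
i=9 t=8 v=8: → [0,14); WM=5
i=10 t=11 v=1: → [0,17); WM=8
i=11 t=12 v=9: → [0,18); WM=9
i=12 t=13 v=5: → [0,19); WM=10
i=13 t=15 v=9: → [0,21); WM=12
i=14 t=11 v=7: → [0,21); WM=12
i=15 t=13 v=1: → [0,21); WM=12
i=16 t=14 v=1: → [0,21); WM=12
i=17 t=16 v=1: → [0,22); WM=13
i=18 t=15 v=9: → [0,22); WM=13
i=19 t=24 v=6: → [24,30); WM=21
i=20 t=27 v=3: → [24,33); WM=24
i=21 t=26 v=4: → [24,33); WM=24
i=22 t=9 v=4: DROP (t<24-2); WM=24
i=23 t=20 v=1: DROP (t<24-2); WM=24

[0,22)=7 [24,33)=3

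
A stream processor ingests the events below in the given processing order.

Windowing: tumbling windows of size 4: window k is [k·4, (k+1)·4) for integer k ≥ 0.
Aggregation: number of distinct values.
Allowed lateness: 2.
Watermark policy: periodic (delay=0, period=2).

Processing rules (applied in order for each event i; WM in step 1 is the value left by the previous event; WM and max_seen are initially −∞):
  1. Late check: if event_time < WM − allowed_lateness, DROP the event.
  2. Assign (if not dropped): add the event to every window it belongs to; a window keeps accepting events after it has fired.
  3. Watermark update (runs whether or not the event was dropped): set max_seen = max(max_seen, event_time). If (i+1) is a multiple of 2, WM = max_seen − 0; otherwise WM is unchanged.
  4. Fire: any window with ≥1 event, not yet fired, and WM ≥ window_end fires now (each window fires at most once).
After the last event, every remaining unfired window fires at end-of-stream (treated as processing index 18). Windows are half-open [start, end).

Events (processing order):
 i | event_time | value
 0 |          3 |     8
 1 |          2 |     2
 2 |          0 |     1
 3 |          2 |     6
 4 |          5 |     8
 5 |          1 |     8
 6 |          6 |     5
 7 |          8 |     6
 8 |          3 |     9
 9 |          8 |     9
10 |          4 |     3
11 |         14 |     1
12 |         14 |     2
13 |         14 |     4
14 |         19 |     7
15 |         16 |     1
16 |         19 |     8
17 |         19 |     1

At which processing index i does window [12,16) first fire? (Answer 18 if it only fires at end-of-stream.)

15

i=0 t=3 v=8: → [0,4); WM=−∞
i=1 t=2 v=2: → [0,4); WM=3
i=2 t=0 v=1: DROP (t<3-2); WM=3
i=3 t=2 v=6: → [0,4); WM=3
i=4 t=5 v=8: → [4,8); WM=3
i=5 t=1 v=8: → [0,4); WM=5; [0,4) fires=3
i=6 t=6 v=5: → [4,8); WM=5
i=7 t=8 v=6: → [8,12); WM=8; [4,8) fires=2
i=8 t=3 v=9: DROP (t<8-2); WM=8
i=9 t=8 v=9: → [8,12); WM=8
i=10 t=4 v=3: DROP (t<8-2); WM=8
i=11 t=14 v=1: → [12,16); WM=14; [8,12) fires=2
i=12 t=14 v=2: → [12,16); WM=14
i=13 t=14 v=4: → [12,16); WM=14
i=14 t=19 v=7: → [16,20); WM=14
i=15 t=16 v=1: → [16,20); WM=19; [12,16) fires=3
i=16 t=19 v=8: → [16,20); WM=19
i=17 t=19 v=1: → [16,20); WM=19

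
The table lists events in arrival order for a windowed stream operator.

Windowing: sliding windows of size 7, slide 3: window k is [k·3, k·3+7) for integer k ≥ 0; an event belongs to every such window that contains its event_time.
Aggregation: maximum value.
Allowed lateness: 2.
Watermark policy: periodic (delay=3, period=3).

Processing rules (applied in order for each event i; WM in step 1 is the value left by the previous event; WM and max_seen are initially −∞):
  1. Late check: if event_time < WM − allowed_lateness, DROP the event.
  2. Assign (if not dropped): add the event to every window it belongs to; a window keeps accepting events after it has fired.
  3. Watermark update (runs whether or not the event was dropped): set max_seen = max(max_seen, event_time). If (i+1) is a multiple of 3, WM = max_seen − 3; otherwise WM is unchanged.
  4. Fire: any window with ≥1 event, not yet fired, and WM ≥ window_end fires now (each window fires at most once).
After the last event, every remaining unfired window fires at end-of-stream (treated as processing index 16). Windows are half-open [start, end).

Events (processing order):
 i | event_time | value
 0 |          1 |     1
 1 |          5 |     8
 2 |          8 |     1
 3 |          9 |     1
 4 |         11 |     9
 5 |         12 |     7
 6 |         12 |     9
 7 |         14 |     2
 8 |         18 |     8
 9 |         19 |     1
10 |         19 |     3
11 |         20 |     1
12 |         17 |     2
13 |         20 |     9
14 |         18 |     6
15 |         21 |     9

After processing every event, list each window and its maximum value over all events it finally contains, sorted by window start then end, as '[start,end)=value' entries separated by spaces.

[0,7)=8 [3,10)=8 [6,13)=9 [9,16)=9 [12,19)=9 [15,22)=9 [18,25)=9 [21,28)=9

i=0 t=1 v=1: → [0,7); WM=−∞
i=1 t=5 v=8: → [3,10),[0,7); WM=−∞
i=2 t=8 v=1: → [6,13),[3,10); WM=5
i=3 t=9 v=1: → [9,16),[6,13),[3,10); WM=5
i=4 t=11 v=9: → [9,16),[6,13); WM=5
i=5 t=12 v=7: → [12,19),[9,16),[6,13); WM=9; [0,7) fires=8
i=6 t=12 v=9: → [12,19),[9,16),[6,13); WM=9
i=7 t=14 v=2: → [12,19),[9,16); WM=9
i=8 t=18 v=8: → [18,25),[15,22),[12,19); WM=15; [3,10) fires=8 [6,13) fires=9
i=9 t=19 v=1: → [18,25),[15,22); WM=15
i=10 t=19 v=3: → [18,25),[15,22); WM=15
i=11 t=20 v=1: → [18,25),[15,22); WM=17; [9,16) fires=9
i=12 t=17 v=2: → [15,22),[12,19); WM=17
i=13 t=20 v=9: → [18,25),[15,22); WM=17
i=14 t=18 v=6: → [18,25),[15,22),[12,19); WM=17
i=15 t=21 v=9: → [21,28),[18,25),[15,22); WM=17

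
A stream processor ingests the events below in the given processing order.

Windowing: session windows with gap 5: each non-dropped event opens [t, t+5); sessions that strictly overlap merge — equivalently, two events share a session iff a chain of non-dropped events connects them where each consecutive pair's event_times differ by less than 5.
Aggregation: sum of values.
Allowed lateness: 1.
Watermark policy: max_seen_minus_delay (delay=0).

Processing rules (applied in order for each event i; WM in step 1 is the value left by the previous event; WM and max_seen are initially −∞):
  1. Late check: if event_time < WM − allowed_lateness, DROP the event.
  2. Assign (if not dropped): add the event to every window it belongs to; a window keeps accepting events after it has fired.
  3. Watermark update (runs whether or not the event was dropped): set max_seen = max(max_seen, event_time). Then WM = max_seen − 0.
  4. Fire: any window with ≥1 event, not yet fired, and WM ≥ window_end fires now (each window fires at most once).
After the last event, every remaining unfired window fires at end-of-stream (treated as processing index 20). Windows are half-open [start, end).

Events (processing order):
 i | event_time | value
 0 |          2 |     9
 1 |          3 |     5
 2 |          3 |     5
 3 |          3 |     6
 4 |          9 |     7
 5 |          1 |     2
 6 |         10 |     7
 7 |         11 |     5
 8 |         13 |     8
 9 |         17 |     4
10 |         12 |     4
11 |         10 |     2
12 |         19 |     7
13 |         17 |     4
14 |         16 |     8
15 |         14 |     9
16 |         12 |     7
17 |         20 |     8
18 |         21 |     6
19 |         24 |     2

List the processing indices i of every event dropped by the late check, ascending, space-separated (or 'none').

5 10 11 13 14 15 16

i=0 t=2 v=9: → [2,7); WM=2
i=1 t=3 v=5: → [2,8); WM=3
i=2 t=3 v=5: → [2,8); WM=3
i=3 t=3 v=6: → [2,8); WM=3
i=4 t=9 v=7: → [9,14); WM=9
i=5 t=1 v=2: DROP (t<9-1); WM=9
i=6 t=10 v=7: → [9,15); WM=10
i=7 t=11 v=5: → [9,16); WM=11
i=8 t=13 v=8: → [9,18); WM=13
i=9 t=17 v=4: → [9,22); WM=17
i=10 t=12 v=4: DROP (t<17-1); WM=17
i=11 t=10 v=2: DROP (t<17-1); WM=17
i=12 t=19 v=7: → [9,24); WM=19
i=13 t=17 v=4: DROP (t<19-1); WM=19
i=14 t=16 v=8: DROP (t<19-1); WM=19
i=15 t=14 v=9: DROP (t<19-1); WM=19
i=16 t=12 v=7: DROP (t<19-1); WM=19
i=17 t=20 v=8: → [9,25); WM=20
i=18 t=21 v=6: → [9,26); WM=21
i=19 t=24 v=2: → [9,29); WM=24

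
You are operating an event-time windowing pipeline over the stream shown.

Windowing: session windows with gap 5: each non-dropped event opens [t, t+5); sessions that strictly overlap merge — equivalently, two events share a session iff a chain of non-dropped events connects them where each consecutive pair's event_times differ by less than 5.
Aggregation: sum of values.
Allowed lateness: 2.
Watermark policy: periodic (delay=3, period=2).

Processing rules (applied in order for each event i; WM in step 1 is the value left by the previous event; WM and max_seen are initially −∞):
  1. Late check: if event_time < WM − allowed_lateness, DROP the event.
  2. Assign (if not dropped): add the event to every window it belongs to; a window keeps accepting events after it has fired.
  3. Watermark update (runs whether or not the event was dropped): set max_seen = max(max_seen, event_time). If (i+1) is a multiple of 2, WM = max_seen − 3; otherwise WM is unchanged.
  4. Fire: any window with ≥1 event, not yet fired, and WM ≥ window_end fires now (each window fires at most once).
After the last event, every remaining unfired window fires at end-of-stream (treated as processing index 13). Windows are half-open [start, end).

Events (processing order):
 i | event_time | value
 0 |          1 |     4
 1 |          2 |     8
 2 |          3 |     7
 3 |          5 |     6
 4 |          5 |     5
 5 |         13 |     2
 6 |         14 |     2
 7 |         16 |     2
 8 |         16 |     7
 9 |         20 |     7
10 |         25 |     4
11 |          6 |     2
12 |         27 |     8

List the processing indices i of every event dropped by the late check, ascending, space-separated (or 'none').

i=0 t=1 v=4: → [1,6); WM=−∞
i=1 t=2 v=8: → [1,7); WM=-1
i=2 t=3 v=7: → [1,8); WM=-1
i=3 t=5 v=6: → [1,10); WM=2
i=4 t=5 v=5: → [1,10); WM=2
i=5 t=13 v=2: → [13,18); WM=10
i=6 t=14 v=2: → [13,19); WM=10
i=7 t=16 v=2: → [13,21); WM=13
i=8 t=16 v=7: → [13,21); WM=13
i=9 t=20 v=7: → [13,25); WM=17
i=10 t=25 v=4: → [25,30); WM=17
i=11 t=6 v=2: DROP (t<17-2); WM=22
i=12 t=27 v=8: → [25,32); WM=22

11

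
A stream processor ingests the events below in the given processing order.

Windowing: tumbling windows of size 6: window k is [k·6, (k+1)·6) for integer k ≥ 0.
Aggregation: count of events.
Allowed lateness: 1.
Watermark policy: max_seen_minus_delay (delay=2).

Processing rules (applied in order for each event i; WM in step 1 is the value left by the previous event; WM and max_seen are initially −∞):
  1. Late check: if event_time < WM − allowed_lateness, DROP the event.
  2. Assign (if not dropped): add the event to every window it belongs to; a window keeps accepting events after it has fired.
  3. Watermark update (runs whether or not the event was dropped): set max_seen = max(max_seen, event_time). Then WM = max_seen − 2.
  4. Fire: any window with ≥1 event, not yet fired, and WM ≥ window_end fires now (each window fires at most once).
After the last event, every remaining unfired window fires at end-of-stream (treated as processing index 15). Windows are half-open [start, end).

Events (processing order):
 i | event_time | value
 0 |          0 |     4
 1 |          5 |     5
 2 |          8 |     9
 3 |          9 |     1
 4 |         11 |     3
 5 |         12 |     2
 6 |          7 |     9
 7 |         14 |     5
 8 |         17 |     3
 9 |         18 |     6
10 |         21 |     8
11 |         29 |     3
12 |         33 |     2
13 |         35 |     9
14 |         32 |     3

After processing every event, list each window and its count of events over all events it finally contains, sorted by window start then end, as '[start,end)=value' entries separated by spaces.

[0,6)=2 [6,12)=3 [12,18)=3 [18,24)=2 [24,30)=1 [30,36)=3

i=0 t=0 v=4: → [0,6); WM=-2
i=1 t=5 v=5: → [0,6); WM=3
i=2 t=8 v=9: → [6,12); WM=6; [0,6) fires=2
i=3 t=9 v=1: → [6,12); WM=7
i=4 t=11 v=3: → [6,12); WM=9
i=5 t=12 v=2: → [12,18); WM=10
i=6 t=7 v=9: DROP (t<10-1); WM=10
i=7 t=14 v=5: → [12,18); WM=12; [6,12) fires=3
i=8 t=17 v=3: → [12,18); WM=15
i=9 t=18 v=6: → [18,24); WM=16
i=10 t=21 v=8: → [18,24); WM=19; [12,18) fires=3
i=11 t=29 v=3: → [24,30); WM=27; [18,24) fires=2
i=12 t=33 v=2: → [30,36); WM=31; [24,30) fires=1
i=13 t=35 v=9: → [30,36); WM=33
i=14 t=32 v=3: → [30,36); WM=33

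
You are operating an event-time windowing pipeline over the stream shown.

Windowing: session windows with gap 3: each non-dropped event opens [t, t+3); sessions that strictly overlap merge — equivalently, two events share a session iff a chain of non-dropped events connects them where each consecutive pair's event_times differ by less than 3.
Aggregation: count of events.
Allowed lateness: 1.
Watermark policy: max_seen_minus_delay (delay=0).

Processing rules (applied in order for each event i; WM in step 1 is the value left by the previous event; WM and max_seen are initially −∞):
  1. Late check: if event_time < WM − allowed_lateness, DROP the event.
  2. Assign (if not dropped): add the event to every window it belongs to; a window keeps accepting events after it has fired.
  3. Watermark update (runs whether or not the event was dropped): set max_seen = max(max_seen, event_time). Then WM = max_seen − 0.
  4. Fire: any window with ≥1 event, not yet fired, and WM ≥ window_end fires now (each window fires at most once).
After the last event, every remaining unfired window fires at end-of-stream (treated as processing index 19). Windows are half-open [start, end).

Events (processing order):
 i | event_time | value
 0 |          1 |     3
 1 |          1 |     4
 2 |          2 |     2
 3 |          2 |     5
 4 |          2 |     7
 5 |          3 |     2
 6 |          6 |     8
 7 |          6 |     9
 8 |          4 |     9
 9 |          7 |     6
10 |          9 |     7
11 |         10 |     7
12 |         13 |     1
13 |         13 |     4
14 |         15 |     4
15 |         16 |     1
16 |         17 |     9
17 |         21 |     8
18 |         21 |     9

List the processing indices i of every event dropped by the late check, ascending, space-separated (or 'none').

i=0 t=1 v=3: → [1,4); WM=1
i=1 t=1 v=4: → [1,4); WM=1
i=2 t=2 v=2: → [1,5); WM=2
i=3 t=2 v=5: → [1,5); WM=2
i=4 t=2 v=7: → [1,5); WM=2
i=5 t=3 v=2: → [1,6); WM=3
i=6 t=6 v=8: → [6,9); WM=6
i=7 t=6 v=9: → [6,9); WM=6
i=8 t=4 v=9: DROP (t<6-1); WM=6
i=9 t=7 v=6: → [6,10); WM=7
i=10 t=9 v=7: → [6,12); WM=9
i=11 t=10 v=7: → [6,13); WM=10
i=12 t=13 v=1: → [13,16); WM=13
i=13 t=13 v=4: → [13,16); WM=13
i=14 t=15 v=4: → [13,18); WM=15
i=15 t=16 v=1: → [13,19); WM=16
i=16 t=17 v=9: → [13,20); WM=17
i=17 t=21 v=8: → [21,24); WM=21
i=18 t=21 v=9: → [21,24); WM=21

8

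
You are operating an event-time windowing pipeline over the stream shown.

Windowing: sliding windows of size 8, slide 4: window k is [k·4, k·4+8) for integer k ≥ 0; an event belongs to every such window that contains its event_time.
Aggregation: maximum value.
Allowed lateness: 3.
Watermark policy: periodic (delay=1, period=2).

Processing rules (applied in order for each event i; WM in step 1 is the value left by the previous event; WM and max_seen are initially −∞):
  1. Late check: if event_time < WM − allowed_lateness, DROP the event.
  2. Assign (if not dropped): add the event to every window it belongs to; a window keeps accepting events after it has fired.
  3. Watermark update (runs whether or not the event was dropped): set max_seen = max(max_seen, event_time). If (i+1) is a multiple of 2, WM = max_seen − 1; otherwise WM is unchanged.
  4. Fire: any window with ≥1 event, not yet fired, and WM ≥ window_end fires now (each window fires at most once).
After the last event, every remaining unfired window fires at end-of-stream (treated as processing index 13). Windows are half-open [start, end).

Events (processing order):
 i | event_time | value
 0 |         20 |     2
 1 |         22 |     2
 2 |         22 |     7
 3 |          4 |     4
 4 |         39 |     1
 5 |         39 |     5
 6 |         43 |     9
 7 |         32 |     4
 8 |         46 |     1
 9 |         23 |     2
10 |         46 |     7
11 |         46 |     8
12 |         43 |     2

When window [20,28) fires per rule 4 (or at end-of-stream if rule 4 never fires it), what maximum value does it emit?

7

i=0 t=20 v=2: → [20,28),[16,24); WM=−∞
i=1 t=22 v=2: → [20,28),[16,24); WM=21
i=2 t=22 v=7: → [20,28),[16,24); WM=21
i=3 t=4 v=4: DROP (t<21-3); WM=21
i=4 t=39 v=1: → [36,44),[32,40); WM=21
i=5 t=39 v=5: → [36,44),[32,40); WM=38; [16,24) fires=7 [20,28) fires=7
i=6 t=43 v=9: → [40,48),[36,44); WM=38
i=7 t=32 v=4: DROP (t<38-3); WM=42; [32,40) fires=5
i=8 t=46 v=1: → [44,52),[40,48); WM=42
i=9 t=23 v=2: DROP (t<42-3); WM=45; [36,44) fires=9
i=10 t=46 v=7: → [44,52),[40,48); WM=45
i=11 t=46 v=8: → [44,52),[40,48); WM=45
i=12 t=43 v=2: → [40,48),[36,44); WM=45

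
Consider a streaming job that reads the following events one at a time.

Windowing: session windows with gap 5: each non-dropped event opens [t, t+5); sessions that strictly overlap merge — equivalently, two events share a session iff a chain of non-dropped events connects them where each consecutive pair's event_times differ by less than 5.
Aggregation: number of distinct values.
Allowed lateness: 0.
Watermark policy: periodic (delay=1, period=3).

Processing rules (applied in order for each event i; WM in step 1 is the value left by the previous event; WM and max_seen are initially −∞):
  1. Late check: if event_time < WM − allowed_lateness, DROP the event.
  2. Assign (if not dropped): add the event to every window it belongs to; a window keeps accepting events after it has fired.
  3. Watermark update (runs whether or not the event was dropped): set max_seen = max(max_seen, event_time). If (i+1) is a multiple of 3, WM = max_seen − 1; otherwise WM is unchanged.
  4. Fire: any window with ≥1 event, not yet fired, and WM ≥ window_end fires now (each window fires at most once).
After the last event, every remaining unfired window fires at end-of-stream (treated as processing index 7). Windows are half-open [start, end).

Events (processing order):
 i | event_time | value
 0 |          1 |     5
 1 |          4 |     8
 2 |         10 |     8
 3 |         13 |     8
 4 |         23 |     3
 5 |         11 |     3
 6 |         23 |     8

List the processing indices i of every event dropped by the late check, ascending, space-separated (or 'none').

i=0 t=1 v=5: → [1,6); WM=−∞
i=1 t=4 v=8: → [1,9); WM=−∞
i=2 t=10 v=8: → [10,15); WM=9
i=3 t=13 v=8: → [10,18); WM=9
i=4 t=23 v=3: → [23,28); WM=9
i=5 t=11 v=3: → [10,18); WM=22
i=6 t=23 v=8: → [23,28); WM=22

none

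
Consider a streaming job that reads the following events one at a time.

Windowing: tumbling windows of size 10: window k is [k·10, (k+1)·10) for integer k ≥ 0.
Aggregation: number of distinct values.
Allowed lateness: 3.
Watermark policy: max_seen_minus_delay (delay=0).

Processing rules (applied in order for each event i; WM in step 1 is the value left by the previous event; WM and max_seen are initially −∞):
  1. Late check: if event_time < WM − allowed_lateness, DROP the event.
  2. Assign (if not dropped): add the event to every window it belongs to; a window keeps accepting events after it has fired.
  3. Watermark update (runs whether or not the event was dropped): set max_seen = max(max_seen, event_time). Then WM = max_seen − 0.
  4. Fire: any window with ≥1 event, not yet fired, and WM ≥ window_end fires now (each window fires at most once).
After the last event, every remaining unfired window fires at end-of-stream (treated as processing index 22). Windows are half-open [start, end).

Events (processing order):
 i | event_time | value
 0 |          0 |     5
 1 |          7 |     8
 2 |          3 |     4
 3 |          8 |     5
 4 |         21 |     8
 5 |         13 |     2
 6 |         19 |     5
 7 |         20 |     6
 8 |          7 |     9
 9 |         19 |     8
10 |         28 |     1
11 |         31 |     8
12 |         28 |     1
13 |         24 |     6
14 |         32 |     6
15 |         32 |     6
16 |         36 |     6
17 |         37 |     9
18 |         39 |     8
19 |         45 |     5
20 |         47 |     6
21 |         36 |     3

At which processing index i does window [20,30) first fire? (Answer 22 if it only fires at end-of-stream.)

11

i=0 t=0 v=5: → [0,10); WM=0
i=1 t=7 v=8: → [0,10); WM=7
i=2 t=3 v=4: DROP (t<7-3); WM=7
i=3 t=8 v=5: → [0,10); WM=8
i=4 t=21 v=8: → [20,30); WM=21; [0,10) fires=2
i=5 t=13 v=2: DROP (t<21-3); WM=21
i=6 t=19 v=5: → [10,20); WM=21; [10,20) fires=1
i=7 t=20 v=6: → [20,30); WM=21
i=8 t=7 v=9: DROP (t<21-3); WM=21
i=9 t=19 v=8: → [10,20); WM=21
i=10 t=28 v=1: → [20,30); WM=28
i=11 t=31 v=8: → [30,40); WM=31; [20,30) fires=3
i=12 t=28 v=1: → [20,30); WM=31
i=13 t=24 v=6: DROP (t<31-3); WM=31
i=14 t=32 v=6: → [30,40); WM=32
i=15 t=32 v=6: → [30,40); WM=32
i=16 t=36 v=6: → [30,40); WM=36
i=17 t=37 v=9: → [30,40); WM=37
i=18 t=39 v=8: → [30,40); WM=39
i=19 t=45 v=5: → [40,50); WM=45; [30,40) fires=3
i=20 t=47 v=6: → [40,50); WM=47
i=21 t=36 v=3: DROP (t<47-3); WM=47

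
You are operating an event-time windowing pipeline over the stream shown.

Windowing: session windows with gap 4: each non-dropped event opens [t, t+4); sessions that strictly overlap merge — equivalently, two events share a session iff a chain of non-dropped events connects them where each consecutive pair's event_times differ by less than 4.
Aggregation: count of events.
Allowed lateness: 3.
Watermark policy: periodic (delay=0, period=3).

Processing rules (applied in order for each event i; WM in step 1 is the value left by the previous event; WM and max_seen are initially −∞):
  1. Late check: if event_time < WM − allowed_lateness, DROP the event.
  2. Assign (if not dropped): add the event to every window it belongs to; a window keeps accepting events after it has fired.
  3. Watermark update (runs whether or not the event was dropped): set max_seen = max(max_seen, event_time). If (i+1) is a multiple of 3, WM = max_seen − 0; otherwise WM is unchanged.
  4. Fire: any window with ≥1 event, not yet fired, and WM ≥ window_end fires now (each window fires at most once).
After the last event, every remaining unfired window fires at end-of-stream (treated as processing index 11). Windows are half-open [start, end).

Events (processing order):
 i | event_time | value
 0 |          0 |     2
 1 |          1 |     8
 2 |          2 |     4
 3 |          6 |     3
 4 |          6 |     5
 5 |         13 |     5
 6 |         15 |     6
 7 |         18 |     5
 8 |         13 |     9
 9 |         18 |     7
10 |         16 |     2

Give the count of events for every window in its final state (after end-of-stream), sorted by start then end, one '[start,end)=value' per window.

i=0 t=0 v=2: → [0,4); WM=−∞
i=1 t=1 v=8: → [0,5); WM=−∞
i=2 t=2 v=4: → [0,6); WM=2
i=3 t=6 v=3: → [6,10); WM=2
i=4 t=6 v=5: → [6,10); WM=2
i=5 t=13 v=5: → [13,17); WM=13
i=6 t=15 v=6: → [13,19); WM=13
i=7 t=18 v=5: → [13,22); WM=13
i=8 t=13 v=9: → [13,22); WM=18
i=9 t=18 v=7: → [13,22); WM=18
i=10 t=16 v=2: → [13,22); WM=18

[0,6)=3 [6,10)=2 [13,22)=6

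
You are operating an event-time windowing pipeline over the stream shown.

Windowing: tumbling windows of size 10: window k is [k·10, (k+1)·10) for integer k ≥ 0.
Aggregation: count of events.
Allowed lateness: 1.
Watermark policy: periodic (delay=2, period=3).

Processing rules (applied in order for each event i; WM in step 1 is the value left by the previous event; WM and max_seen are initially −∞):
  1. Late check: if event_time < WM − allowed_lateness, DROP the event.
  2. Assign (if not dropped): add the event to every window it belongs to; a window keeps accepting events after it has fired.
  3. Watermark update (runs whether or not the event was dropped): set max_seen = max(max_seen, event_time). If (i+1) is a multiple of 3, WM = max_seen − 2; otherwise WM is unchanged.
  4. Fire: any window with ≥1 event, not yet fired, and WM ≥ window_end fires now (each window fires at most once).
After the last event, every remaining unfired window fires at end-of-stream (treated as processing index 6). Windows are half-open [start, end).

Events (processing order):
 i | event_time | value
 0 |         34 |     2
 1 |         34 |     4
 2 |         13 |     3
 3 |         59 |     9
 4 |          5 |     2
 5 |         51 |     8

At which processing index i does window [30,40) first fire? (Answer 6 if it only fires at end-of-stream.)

i=0 t=34 v=2: → [30,40); WM=−∞
i=1 t=34 v=4: → [30,40); WM=−∞
i=2 t=13 v=3: → [10,20); WM=32; [10,20) fires=1
i=3 t=59 v=9: → [50,60); WM=32
i=4 t=5 v=2: DROP (t<32-1); WM=32
i=5 t=51 v=8: → [50,60); WM=57; [30,40) fires=2

5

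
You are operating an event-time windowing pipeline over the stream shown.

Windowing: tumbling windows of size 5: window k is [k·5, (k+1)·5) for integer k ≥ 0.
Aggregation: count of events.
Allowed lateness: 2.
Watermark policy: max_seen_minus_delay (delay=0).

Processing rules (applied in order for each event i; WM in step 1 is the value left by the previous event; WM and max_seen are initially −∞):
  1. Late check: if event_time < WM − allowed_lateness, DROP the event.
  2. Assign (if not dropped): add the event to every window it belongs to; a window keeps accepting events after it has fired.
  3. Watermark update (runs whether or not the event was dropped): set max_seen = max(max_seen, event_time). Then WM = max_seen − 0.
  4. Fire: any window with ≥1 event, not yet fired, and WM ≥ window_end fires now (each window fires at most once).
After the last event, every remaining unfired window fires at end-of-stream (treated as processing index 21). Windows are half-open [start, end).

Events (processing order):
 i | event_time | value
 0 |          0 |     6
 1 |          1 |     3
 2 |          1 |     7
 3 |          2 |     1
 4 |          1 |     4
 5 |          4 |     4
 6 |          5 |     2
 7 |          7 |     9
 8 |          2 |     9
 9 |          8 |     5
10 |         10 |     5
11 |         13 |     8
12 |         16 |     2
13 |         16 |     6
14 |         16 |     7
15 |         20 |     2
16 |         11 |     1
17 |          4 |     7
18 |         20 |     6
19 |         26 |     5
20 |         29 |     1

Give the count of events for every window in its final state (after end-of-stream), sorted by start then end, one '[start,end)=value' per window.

[0,5)=6 [5,10)=3 [10,15)=2 [15,20)=3 [20,25)=2 [25,30)=2

i=0 t=0 v=6: → [0,5); WM=0
i=1 t=1 v=3: → [0,5); WM=1
i=2 t=1 v=7: → [0,5); WM=1
i=3 t=2 v=1: → [0,5); WM=2
i=4 t=1 v=4: → [0,5); WM=2
i=5 t=4 v=4: → [0,5); WM=4
i=6 t=5 v=2: → [5,10); WM=5; [0,5) fires=6
i=7 t=7 v=9: → [5,10); WM=7
i=8 t=2 v=9: DROP (t<7-2); WM=7
i=9 t=8 v=5: → [5,10); WM=8
i=10 t=10 v=5: → [10,15); WM=10; [5,10) fires=3
i=11 t=13 v=8: → [10,15); WM=13
i=12 t=16 v=2: → [15,20); WM=16; [10,15) fires=2
i=13 t=16 v=6: → [15,20); WM=16
i=14 t=16 v=7: → [15,20); WM=16
i=15 t=20 v=2: → [20,25); WM=20; [15,20) fires=3
i=16 t=11 v=1: DROP (t<20-2); WM=20
i=17 t=4 v=7: DROP (t<20-2); WM=20
i=18 t=20 v=6: → [20,25); WM=20
i=19 t=26 v=5: → [25,30); WM=26; [20,25) fires=2
i=20 t=29 v=1: → [25,30); WM=29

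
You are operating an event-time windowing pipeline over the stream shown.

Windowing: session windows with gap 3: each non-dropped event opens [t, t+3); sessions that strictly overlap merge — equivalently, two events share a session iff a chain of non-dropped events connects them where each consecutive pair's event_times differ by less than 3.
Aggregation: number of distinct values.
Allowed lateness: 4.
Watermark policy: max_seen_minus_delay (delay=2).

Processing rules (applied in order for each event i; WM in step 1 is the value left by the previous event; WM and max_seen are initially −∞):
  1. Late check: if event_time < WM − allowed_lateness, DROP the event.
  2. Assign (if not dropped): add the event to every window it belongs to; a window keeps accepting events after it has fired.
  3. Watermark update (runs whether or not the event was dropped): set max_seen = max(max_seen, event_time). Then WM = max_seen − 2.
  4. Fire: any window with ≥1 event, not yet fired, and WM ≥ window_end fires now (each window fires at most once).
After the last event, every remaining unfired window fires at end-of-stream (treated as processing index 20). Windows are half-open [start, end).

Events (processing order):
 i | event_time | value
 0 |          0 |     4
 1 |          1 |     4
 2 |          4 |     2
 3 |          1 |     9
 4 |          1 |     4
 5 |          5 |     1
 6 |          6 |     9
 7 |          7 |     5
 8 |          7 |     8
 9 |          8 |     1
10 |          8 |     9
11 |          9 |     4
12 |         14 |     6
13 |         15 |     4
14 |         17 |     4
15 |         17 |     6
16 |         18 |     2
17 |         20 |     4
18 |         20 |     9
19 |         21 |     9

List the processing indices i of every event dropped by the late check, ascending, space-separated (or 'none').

i=0 t=0 v=4: → [0,3); WM=-2
i=1 t=1 v=4: → [0,4); WM=-1
i=2 t=4 v=2: → [4,7); WM=2
i=3 t=1 v=9: → [0,4); WM=2
i=4 t=1 v=4: → [0,4); WM=2
i=5 t=5 v=1: → [4,8); WM=3
i=6 t=6 v=9: → [4,9); WM=4
i=7 t=7 v=5: → [4,10); WM=5
i=8 t=7 v=8: → [4,10); WM=5
i=9 t=8 v=1: → [4,11); WM=6
i=10 t=8 v=9: → [4,11); WM=6
i=11 t=9 v=4: → [4,12); WM=7
i=12 t=14 v=6: → [14,17); WM=12
i=13 t=15 v=4: → [14,18); WM=13
i=14 t=17 v=4: → [14,20); WM=15
i=15 t=17 v=6: → [14,20); WM=15
i=16 t=18 v=2: → [14,21); WM=16
i=17 t=20 v=4: → [14,23); WM=18
i=18 t=20 v=9: → [14,23); WM=18
i=19 t=21 v=9: → [14,24); WM=19

none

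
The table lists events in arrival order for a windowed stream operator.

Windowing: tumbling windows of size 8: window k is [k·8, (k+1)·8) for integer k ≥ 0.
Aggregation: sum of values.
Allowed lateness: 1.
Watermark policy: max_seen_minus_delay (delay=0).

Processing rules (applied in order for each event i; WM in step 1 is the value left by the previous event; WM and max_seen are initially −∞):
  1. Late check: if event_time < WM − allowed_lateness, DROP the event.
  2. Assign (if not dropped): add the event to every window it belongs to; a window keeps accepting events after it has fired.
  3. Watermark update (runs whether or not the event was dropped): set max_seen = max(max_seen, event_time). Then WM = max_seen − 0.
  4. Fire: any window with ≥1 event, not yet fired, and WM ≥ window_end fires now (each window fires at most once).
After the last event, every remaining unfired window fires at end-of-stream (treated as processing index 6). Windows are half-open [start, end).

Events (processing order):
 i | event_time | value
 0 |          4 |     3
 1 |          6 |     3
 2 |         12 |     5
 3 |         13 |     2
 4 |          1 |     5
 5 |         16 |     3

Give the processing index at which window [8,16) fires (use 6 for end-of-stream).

5

i=0 t=4 v=3: → [0,8); WM=4
i=1 t=6 v=3: → [0,8); WM=6
i=2 t=12 v=5: → [8,16); WM=12; [0,8) fires=6
i=3 t=13 v=2: → [8,16); WM=13
i=4 t=1 v=5: DROP (t<13-1); WM=13
i=5 t=16 v=3: → [16,24); WM=16; [8,16) fires=7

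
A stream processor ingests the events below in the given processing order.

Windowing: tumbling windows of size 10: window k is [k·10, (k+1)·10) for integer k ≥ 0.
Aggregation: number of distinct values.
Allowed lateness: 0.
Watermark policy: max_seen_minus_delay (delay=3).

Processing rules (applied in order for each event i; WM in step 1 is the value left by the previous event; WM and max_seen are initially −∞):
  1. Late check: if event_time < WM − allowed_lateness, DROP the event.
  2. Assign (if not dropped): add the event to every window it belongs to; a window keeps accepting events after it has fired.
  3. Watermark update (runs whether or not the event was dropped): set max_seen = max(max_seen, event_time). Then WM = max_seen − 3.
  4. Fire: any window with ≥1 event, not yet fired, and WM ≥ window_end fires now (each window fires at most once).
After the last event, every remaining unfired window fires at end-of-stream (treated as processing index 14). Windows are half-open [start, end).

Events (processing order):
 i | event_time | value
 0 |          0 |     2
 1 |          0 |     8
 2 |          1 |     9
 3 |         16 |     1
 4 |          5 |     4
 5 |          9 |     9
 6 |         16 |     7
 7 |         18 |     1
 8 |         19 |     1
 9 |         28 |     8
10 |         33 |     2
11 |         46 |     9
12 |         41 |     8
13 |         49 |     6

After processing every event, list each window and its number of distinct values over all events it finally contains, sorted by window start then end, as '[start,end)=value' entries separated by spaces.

i=0 t=0 v=2: → [0,10); WM=-3
i=1 t=0 v=8: → [0,10); WM=-3
i=2 t=1 v=9: → [0,10); WM=-2
i=3 t=16 v=1: → [10,20); WM=13; [0,10) fires=3
i=4 t=5 v=4: DROP (t<13-0); WM=13
i=5 t=9 v=9: DROP (t<13-0); WM=13
i=6 t=16 v=7: → [10,20); WM=13
i=7 t=18 v=1: → [10,20); WM=15
i=8 t=19 v=1: → [10,20); WM=16
i=9 t=28 v=8: → [20,30); WM=25; [10,20) fires=2
i=10 t=33 v=2: → [30,40); WM=30; [20,30) fires=1
i=11 t=46 v=9: → [40,50); WM=43; [30,40) fires=1
i=12 t=41 v=8: DROP (t<43-0); WM=43
i=13 t=49 v=6: → [40,50); WM=46

[0,10)=3 [10,20)=2 [20,30)=1 [30,40)=1 [40,50)=2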